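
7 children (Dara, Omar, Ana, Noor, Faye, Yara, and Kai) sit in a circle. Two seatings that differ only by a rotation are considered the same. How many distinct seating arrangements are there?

720

Fix one person's seat to break rotational symmetry; the remaining 6 people can be arranged in (6)! = 720 ways.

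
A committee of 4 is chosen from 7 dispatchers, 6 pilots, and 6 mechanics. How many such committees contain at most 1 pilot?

2431

Split by how many pilots are chosen (0 through 1).
Sum: C(6,0)·C(13,4) + C(6,1)·C(13,3) = 715 + 1716 = 2431.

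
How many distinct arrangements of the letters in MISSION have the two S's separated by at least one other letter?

900

There are 7!/(2!·2!) = 1260 arrangements of MISSION in total.
Arrangements with the S's together: treat SS as one letter, giving (6)!/(2!) = 360.
Hence 1260 − 360 = 900.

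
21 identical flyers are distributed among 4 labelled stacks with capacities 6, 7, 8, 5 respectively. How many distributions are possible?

56

Ignoring the caps, the number of non-negative solutions to x_1+…+x_4 = 21 is C(24,3) = 2024.
Subtract solutions that violate a single cap (substitute x_i' = x_i − (cap_i+1)): x_1 ≥ 7 gives C(17,3) = 680; x_2 ≥ 8 gives C(16,3) = 560; x_3 ≥ 9 gives C(15,3) = 455; x_4 ≥ 6 gives C(18,3) = 816. Together 2511.
Add back pairs where two caps are both exceeded: 84 + 56 + 165 + 35 + 120 + 84 = 544.
Subtract triples: 0 + 1 + 0 + 0 = 1.
By inclusion–exclusion the count is 2024 − 2511 + 544 − 1 = 56.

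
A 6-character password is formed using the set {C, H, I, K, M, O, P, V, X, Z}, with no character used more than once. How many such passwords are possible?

Choose and order 6 of the 10 symbols: the first character has 10 options, the next 9, and so on down to 5.
10 × 9 × 8 × 7 × 6 × 5 = 151200.

151200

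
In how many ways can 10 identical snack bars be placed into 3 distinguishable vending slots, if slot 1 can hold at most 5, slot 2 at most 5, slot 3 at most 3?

10

By stars and bars, unrestricted non-negative solutions to x_1+…+x_3 = 10 number C(10+2,2) = 66.
Subtract solutions that violate a single cap (substitute x_i' = x_i − (cap_i+1)): x_1 ≥ 6 gives C(6,2) = 15; x_2 ≥ 6 gives C(6,2) = 15; x_3 ≥ 4 gives C(8,2) = 28. Together 58.
Add back pairs where two caps are both exceeded: 0 + 1 + 1 = 2.
By inclusion–exclusion the count is 66 − 58 + 2 = 10.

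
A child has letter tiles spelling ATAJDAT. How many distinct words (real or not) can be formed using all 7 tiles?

ATAJDAT has 7 letters with A appearing 3 times and T appearing twice.
The number of distinct arrangements is 7!/(3!·2!) = 5040/12 = 420.

420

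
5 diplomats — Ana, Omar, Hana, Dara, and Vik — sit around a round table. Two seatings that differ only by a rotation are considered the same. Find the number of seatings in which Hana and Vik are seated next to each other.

Treat {Hana, Vik} as one unit (2 internal orders) and seat the resulting 4 units around the table: (3)! circular arrangements.
So 2 × (3)! = 2 × 6 = 12.

12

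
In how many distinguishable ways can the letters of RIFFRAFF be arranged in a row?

The 8 letters of RIFFRAFF have repeats: F appearing 4 times and R appearing twice.
The number of distinct arrangements is 8!/(4!·2!) = 40320/48 = 840.

840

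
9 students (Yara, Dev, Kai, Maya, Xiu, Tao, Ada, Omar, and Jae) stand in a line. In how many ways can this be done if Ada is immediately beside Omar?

80640

Treat {Ada, Omar} as a single unit. There are 8 units to order, and the pair itself can be ordered 2 ways.
That gives 2 × 8! = 2 × 40320 = 80640.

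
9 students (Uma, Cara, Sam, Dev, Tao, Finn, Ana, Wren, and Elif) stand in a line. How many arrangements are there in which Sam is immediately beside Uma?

Treat {Sam, Uma} as a single unit. There are 8 units to order, and the pair itself can be ordered 2 ways.
So the count is 2·(8)! = 80640.

80640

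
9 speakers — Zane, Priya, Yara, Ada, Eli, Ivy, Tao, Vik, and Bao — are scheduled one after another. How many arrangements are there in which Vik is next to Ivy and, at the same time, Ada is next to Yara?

20160

Treat {Vik,Ivy} as one block (2 orders) and {Ada,Yara} as another (2 orders).
That leaves 7 units to arrange: 2 × 2 × 7! = 4 × 5040 = 20160.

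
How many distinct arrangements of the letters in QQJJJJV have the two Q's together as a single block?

30

Treat the 2 copies of Q as a single block. The multiset to arrange is then {QQ, J, J, J, J, V}, 6 items in all.
That gives (6)!/(4!) = 30 arrangements.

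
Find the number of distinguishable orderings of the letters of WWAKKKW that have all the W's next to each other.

Treat the 3 copies of W as a single block. The multiset to arrange is then {WWW, A, K, K, K}, 5 items in all.
That gives (5)!/(3!) = 20 arrangements.

20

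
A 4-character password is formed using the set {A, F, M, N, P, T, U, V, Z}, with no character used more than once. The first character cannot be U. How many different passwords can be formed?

The first character has 9−1 = 8 choices (anything except U).
The remaining 3 characters are filled from the other 8 symbols without repetition: 8 × 7 × 6 = 336.
Total: 8 × 336 = 2688.

2688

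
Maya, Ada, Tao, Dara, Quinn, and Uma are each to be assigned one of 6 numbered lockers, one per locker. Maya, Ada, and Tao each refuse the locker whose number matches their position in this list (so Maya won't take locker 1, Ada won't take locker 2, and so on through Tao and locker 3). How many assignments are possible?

Let Aᵢ (for i ∈ {1, 2, 3}) be the placements that put person i in their forbidden locker. Any j of these fix j positions, leaving (6−j)! ways to fill the rest, and there are C(3,j) ways to pick which j.
By inclusion–exclusion, the number of valid placements is Σ_{j=0}^{3} (−1)^j C(3,j)·(6−j)!.
Computing: 720 − 360 + 72 − 6 = 426.

426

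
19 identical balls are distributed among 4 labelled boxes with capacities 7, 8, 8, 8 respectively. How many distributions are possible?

By stars and bars, unrestricted non-negative solutions to x_1+…+x_4 = 19 number C(19+3,3) = 1540.
Subtract solutions that violate a single cap (substitute x_i' = x_i − (cap_i+1)): x_1 ≥ 8 gives C(14,3) = 364; x_2 ≥ 9 gives C(13,3) = 286; x_3 ≥ 9 gives C(13,3) = 286; x_4 ≥ 9 gives C(13,3) = 286. Together 1222.
Add back pairs where two caps are both exceeded: 10 + 10 + 10 + 4 + 4 + 4 = 42.
By inclusion–exclusion the count is 1540 − 1222 + 42 = 360.

360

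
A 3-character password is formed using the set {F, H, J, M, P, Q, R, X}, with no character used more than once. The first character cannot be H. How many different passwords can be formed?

294

The first character has 8−1 = 7 choices (anything except H).
The remaining 2 characters are filled from the other 7 symbols without repetition: 7 × 6 = 42.
Total: 7 × 42 = 294.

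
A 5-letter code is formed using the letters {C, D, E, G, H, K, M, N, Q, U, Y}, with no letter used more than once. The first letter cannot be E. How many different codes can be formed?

The first letter has 11−1 = 10 choices (anything except E).
The remaining 4 letters are filled from the other 10 symbols without repetition: 10 × 9 × 8 × 7 = 5040.
Total: 10 × 5040 = 50400.

50400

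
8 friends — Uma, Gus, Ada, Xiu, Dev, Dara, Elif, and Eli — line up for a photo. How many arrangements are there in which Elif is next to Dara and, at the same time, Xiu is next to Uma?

2880

Treat {Elif,Dara} as one block (2 orders) and {Xiu,Uma} as another (2 orders).
That leaves 6 units to arrange: 2 × 2 × 6! = 4 × 720 = 2880.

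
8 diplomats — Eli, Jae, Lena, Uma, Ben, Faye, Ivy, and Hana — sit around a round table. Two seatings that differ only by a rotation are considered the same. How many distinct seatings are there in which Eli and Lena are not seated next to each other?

3600

Without the restriction there are (7)! = 5040 seatings.
Those with Eli next to Lena: fuse the pair into one unit and seat 7 units around a circle — 2·(6)! = 1440.
Subtracting, 5040 − 1440 = 3600.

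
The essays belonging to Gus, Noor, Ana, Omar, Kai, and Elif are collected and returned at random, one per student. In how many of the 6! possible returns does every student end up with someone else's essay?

265

Let Aᵢ be the assignments in which student i gets their own essay. We want the size of the complement of A₁∪…∪A_6.
By inclusion–exclusion this is Σ_{j=0}^{6} (−1)^j C(6,j)·(6−j)!.
Computing: 720 − 720 + 360 − 120 + 30 − 6 + 1 = 265.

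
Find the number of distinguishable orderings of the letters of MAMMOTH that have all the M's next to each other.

Treat the 3 copies of M as a single block. The multiset to arrange is then {MMM, A, H, O, T}, 5 items in all.
All 5 items are distinct, so there are (5)! = 120 arrangements.

120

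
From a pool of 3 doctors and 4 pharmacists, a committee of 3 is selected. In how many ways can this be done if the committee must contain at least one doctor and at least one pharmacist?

30

With no constraint there are C(7,3) = 35 possible selections.
Selections missing a whole group: no doctors → C(4,3) = 4; no pharmacists → C(3,3) = 1.
Both groups omitted at once is impossible, so 35 − 5 = 30.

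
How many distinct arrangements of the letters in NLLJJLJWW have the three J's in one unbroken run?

420

Treat the 3 copies of J as a single block. The multiset to arrange is then {JJJ, L, L, L, N, W, W}, 7 items in all.
That gives (7)!/(3!·2!) = 420 arrangements.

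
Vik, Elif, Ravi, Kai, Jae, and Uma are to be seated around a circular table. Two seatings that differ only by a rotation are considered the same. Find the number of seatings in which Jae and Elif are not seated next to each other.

72

Without the restriction there are (5)! = 120 seatings.
Seatings with Jae beside Elif: treat them as a block with 2 internal orders, giving 2 × (4)! = 48.
Subtracting, 120 − 48 = 72.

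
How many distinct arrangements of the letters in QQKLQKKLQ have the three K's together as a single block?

Treat the 3 copies of K as a single block. The multiset to arrange is then {KKK, L, L, Q, Q, Q, Q}, 7 items in all.
That gives (7)!/(4!·2!) = 105 arrangements.

105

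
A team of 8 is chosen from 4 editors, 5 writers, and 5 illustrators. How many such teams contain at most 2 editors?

Split by how many editors are chosen (0 through 2).
Sum: C(4,0)·C(10,8) + C(4,1)·C(10,7) + C(4,2)·C(10,6) = 45 + 480 + 1260 = 1785.

1785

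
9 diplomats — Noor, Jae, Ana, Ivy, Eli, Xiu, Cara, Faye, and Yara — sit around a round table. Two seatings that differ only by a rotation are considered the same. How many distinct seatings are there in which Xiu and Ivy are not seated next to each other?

30240

All circular seatings of 9 people number (8)! = 40320.
Seatings with Xiu beside Ivy: treat them as a block with 2 internal orders, giving 2 × (7)! = 10080.
Subtracting, 40320 − 10080 = 30240.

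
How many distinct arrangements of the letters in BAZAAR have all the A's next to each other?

24

Treat the 3 copies of A as a single block. The multiset to arrange is then {AAA, B, R, Z}, 4 items in all.
All 4 items are distinct, so there are (4)! = 24 arrangements.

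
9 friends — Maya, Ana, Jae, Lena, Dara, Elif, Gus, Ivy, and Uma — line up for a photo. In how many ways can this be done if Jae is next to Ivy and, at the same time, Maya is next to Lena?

Treat {Jae,Ivy} as one block (2 orders) and {Maya,Lena} as another (2 orders).
That leaves 7 units to arrange: 2 × 2 × 7! = 4 × 5040 = 20160.

20160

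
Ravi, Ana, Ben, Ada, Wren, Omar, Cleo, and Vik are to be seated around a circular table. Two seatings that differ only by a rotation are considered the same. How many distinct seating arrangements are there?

5040

Fix one person's seat to break rotational symmetry; the remaining 7 people can be arranged in (7)! = 5040 ways.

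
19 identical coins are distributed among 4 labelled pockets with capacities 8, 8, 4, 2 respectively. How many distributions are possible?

19

By stars and bars, unrestricted non-negative solutions to x_1+…+x_4 = 19 number C(19+3,3) = 1540.
Subtract solutions that violate a single cap (substitute x_i' = x_i − (cap_i+1)): x_1 ≥ 9 gives C(13,3) = 286; x_2 ≥ 9 gives C(13,3) = 286; x_3 ≥ 5 gives C(17,3) = 680; x_4 ≥ 3 gives C(19,3) = 969. Together 2221.
Add back pairs where two caps are both exceeded: 4 + 56 + 120 + 56 + 120 + 364 = 720.
Subtract triples: 0 + 0 + 10 + 10 = 20.
By inclusion–exclusion the count is 1540 − 2221 + 720 − 20 = 19.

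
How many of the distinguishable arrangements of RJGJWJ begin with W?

20

With the first slot taken by W, it remains to arrange the other 5 letters (RJGJJ).
Those 5 letters have J appearing 3 times, giving (5)!/(3!) = 20.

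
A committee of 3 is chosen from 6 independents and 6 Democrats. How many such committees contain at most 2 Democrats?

Split by how many Democrats are chosen (0 through 2).
Sum: C(6,0)·C(6,3) + C(6,1)·C(6,2) + C(6,2)·C(6,1) = 20 + 90 + 90 = 200.

200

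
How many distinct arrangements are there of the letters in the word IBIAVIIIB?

The 9 letters of IBIAVIIIB have repeats: B appearing twice and I appearing 5 times.
So there are 9! / (5!·2!) = 1512 distinguishable arrangements.

1512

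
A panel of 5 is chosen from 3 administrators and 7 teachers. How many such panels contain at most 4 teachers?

Split by how many teachers are chosen (0 through 4).
Sum: C(7,0)·C(3,5) + C(7,1)·C(3,4) + C(7,2)·C(3,3) + C(7,3)·C(3,2) + C(7,4)·C(3,1) = 0 + 0 + 21 + 105 + 105 = 231.

231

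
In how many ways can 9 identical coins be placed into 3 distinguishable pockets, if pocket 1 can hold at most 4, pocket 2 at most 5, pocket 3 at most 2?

Without the upper bounds there are C(11,2) = 55 ways to split 9 among 3 pockets.
Subtract solutions that violate a single cap (substitute x_i' = x_i − (cap_i+1)): x_1 ≥ 5 gives C(6,2) = 15; x_2 ≥ 6 gives C(5,2) = 10; x_3 ≥ 3 gives C(8,2) = 28. Together 53.
Add back pairs where two caps are both exceeded: 0 + 3 + 1 = 4.
By inclusion–exclusion the count is 55 − 53 + 4 = 6.

6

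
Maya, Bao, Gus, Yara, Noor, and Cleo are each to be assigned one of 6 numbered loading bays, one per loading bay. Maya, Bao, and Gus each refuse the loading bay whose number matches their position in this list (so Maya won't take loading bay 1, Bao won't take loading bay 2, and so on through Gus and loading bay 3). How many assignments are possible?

Let Aᵢ (for i ∈ {1, 2, 3}) be the placements that put person i in their forbidden loading bay. Any j of these fix j positions, leaving (6−j)! ways to fill the rest, and there are C(3,j) ways to pick which j.
By inclusion–exclusion, the number of valid placements is Σ_{j=0}^{3} (−1)^j C(3,j)·(6−j)!.
Computing: 720 − 360 + 72 − 6 = 426.

426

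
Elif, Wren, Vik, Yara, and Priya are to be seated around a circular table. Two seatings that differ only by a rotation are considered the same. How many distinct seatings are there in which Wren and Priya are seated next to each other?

Treat {Wren, Priya} as one unit (2 internal orders) and seat the resulting 4 units around the table: (3)! circular arrangements.
So 2 × (3)! = 2 × 6 = 12.

12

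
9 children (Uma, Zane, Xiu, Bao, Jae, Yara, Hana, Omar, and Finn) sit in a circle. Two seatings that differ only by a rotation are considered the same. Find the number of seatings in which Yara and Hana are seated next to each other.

Treat {Yara, Hana} as one unit (2 internal orders) and seat the resulting 8 units around the table: (7)! circular arrangements.
So 2 × (7)! = 2 × 5040 = 10080.

10080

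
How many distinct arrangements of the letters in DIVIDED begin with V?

With the first slot taken by V, it remains to arrange the other 6 letters (DIIDED).
Those 6 letters have D appearing 3 times and I appearing twice, giving (6)!/(3!·2!) = 60.

60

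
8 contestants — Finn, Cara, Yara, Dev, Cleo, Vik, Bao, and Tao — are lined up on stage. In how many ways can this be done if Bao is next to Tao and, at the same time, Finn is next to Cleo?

2880

Treat {Bao,Tao} as one block (2 orders) and {Finn,Cleo} as another (2 orders).
That leaves 6 units to arrange: 2 × 2 × 6! = 4 × 720 = 2880.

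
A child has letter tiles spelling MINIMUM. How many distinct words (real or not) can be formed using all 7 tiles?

The 7 letters of MINIMUM have repeats: I appearing twice and M appearing 3 times.
The number of distinct arrangements is 7!/(3!·2!) = 5040/12 = 420.

420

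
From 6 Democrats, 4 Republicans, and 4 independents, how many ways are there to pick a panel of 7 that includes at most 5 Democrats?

Split by how many Democrats are chosen (0 through 5).
Sum: C(6,0)·C(8,7) + C(6,1)·C(8,6) + C(6,2)·C(8,5) + C(6,3)·C(8,4) + C(6,4)·C(8,3) + C(6,5)·C(8,2) = 8 + 168 + 840 + 1400 + 840 + 168 = 3424.

3424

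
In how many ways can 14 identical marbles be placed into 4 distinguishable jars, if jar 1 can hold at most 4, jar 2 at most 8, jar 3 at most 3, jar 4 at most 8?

Ignoring the caps, the number of non-negative solutions to x_1+…+x_4 = 14 is C(17,3) = 680.
Subtract solutions that violate a single cap (substitute x_i' = x_i − (cap_i+1)): x_1 ≥ 5 gives C(12,3) = 220; x_2 ≥ 9 gives C(8,3) = 56; x_3 ≥ 4 gives C(13,3) = 286; x_4 ≥ 9 gives C(8,3) = 56. Together 618.
Add back pairs where two caps are both exceeded: 1 + 56 + 1 + 4 + 0 + 4 = 66.
By inclusion–exclusion the count is 680 − 618 + 66 = 128.

128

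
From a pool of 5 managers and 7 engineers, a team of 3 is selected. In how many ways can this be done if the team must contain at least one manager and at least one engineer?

With no constraint there are C(12,3) = 220 possible selections.
Subtract selections that omit an entire group: no managers → C(7,3) = 35; no engineers → C(5,3) = 10.
Both groups omitted at once is impossible, so 220 − 45 = 175.

175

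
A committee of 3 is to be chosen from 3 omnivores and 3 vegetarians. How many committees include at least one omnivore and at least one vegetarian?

Total 3-person selections from all 6: C(6,3) = 20.
Subtract selections that omit an entire group: no omnivores → C(3,3) = 1; no vegetarians → C(3,3) = 1.
Both groups omitted at once is impossible, so 20 − 2 = 18.

18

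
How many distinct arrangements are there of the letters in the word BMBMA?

The 5 letters of BMBMA have repeats: B appearing twice and M appearing twice.
So there are 5! / (2!·2!) = 30 distinguishable arrangements.

30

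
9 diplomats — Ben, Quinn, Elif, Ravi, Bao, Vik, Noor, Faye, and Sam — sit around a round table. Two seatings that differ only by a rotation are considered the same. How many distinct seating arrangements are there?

40320

Fix one person's seat to break rotational symmetry; the remaining 8 people can be arranged in (8)! = 40320 ways.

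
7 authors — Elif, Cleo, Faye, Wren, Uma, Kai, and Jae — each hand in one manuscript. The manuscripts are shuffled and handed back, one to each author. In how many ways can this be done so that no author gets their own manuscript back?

1854

Count assignments avoiding every fixed point. For any j of the 7 authors fixed to their own manuscript, the other 7−j can be arranged in (7−j)! ways.
By inclusion–exclusion this is Σ_{j=0}^{7} (−1)^j C(7,j)·(7−j)!.
Computing: 5040 − 5040 + 2520 − 840 + 210 − 42 + 7 − 1 = 1854.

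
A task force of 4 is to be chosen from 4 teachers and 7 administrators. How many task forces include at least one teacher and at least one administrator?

With no constraint there are C(11,4) = 330 possible selections.
Selections missing a whole group: no teachers → C(7,4) = 35; no administrators → C(4,4) = 1.
Both groups omitted at once is impossible, so 330 − 36 = 294.

294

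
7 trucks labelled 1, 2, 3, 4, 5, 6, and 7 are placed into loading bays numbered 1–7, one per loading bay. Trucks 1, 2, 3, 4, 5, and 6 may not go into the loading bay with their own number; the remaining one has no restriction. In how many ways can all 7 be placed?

2119

Let Aᵢ (for 1 ≤ i ≤ 6) be the placements that put truck i in its forbidden loading bay. Any j of these fix j positions, leaving (7−j)! ways to fill the rest, and there are C(6,j) ways to pick which j.
By inclusion–exclusion, the number of valid placements is Σ_{j=0}^{6} (−1)^j C(6,j)·(7−j)!.
Computing: 5040 − 4320 + 1800 − 480 + 90 − 12 + 1 = 2119.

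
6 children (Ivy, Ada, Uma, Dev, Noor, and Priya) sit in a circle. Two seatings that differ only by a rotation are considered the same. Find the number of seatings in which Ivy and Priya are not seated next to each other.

72

All circular seatings of 6 people number (5)! = 120.
Those with Ivy next to Priya: fuse the pair into one unit and seat 5 units around a circle — 2·(4)! = 48.
Subtracting, 120 − 48 = 72.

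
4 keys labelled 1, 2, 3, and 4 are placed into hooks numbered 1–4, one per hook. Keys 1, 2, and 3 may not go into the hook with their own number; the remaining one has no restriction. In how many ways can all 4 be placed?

Let Aᵢ (for i ∈ {1, 2, 3}) be the placements that put key i in its forbidden hook. Any j of these fix j positions, leaving (4−j)! ways to fill the rest, and there are C(3,j) ways to pick which j.
By inclusion–exclusion, the number of valid placements is Σ_{j=0}^{3} (−1)^j C(3,j)·(4−j)!.
Computing: 24 − 18 + 6 − 1 = 11.

11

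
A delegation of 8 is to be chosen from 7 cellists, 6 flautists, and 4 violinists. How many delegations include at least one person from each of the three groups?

22813

Unrestricted: C(17,8) = 24310 ways to pick any 8 of the 17.
Selections missing a whole group: no cellists → C(10,8) = 45; no flautists → C(11,8) = 165; no violinists → C(13,8) = 1287.
Add back selections omitting two groups (i.e. drawn from a single group): C(7,8) + C(6,8) + C(4,8) = 0.
By inclusion–exclusion: 24310 − 1497 + 0 = 22813.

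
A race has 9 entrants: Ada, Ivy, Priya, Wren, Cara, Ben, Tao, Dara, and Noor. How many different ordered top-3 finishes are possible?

504

This is an ordered selection of 3 from 9: P(9,3).
That gives 9 × 8 × 7 = 504.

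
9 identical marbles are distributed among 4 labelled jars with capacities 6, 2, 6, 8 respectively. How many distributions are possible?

Ignoring the caps, the number of non-negative solutions to x_1+…+x_4 = 9 is C(12,3) = 220.
Subtract solutions that violate a single cap (substitute x_i' = x_i − (cap_i+1)): x_1 ≥ 7 gives C(5,3) = 10; x_2 ≥ 3 gives C(9,3) = 84; x_3 ≥ 7 gives C(5,3) = 10; x_4 ≥ 9 gives C(3,3) = 1. Together 105.
No two caps can be exceeded simultaneously, so the pair terms are all 0.
By inclusion–exclusion the count is 220 − 105 + 0 = 115.

115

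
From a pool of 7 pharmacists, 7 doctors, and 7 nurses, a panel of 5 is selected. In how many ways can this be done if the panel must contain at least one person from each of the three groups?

Unrestricted: C(21,5) = 20349 ways to pick any 5 of the 21.
Subtract selections that omit an entire group: no pharmacists → C(14,5) = 2002; no doctors → C(14,5) = 2002; no nurses → C(14,5) = 2002.
Add back selections omitting two groups (i.e. drawn from a single group): C(7,5) + C(7,5) + C(7,5) = 63.
By inclusion–exclusion: 20349 − 6006 + 63 = 14406.

14406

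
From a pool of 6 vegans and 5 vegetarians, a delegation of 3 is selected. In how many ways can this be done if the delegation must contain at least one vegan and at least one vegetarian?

135

Total 3-person selections from all 11: C(11,3) = 165.
Subtract selections that omit an entire group: no vegans → C(5,3) = 10; no vegetarians → C(6,3) = 20.
Both groups omitted at once is impossible, so 165 − 30 = 135.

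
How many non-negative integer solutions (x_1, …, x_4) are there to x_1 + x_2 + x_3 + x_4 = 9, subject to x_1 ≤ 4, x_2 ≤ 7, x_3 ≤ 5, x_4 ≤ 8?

160

Without the upper bounds there are C(12,3) = 220 ways to split 9 among 4 variables.
Subtract solutions that violate a single cap (substitute x_i' = x_i − (cap_i+1)): x_1 ≥ 5 gives C(7,3) = 35; x_2 ≥ 8 gives C(4,3) = 4; x_3 ≥ 6 gives C(6,3) = 20; x_4 ≥ 9 gives C(3,3) = 1. Together 60.
No two caps can be exceeded simultaneously, so the pair terms are all 0.
By inclusion–exclusion the count is 220 − 60 + 0 = 160.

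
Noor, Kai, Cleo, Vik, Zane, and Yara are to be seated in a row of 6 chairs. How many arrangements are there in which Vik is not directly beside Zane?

Of the 6! = 720 arrangements, those with Vik and Zane adjacent number 2 × 5! = 240 (treat the pair as a block with 2 internal orders).
So 720 − 240 = 480 arrangements keep them apart.

480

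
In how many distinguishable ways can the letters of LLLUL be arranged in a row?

5

Letter multiplicities in LLLUL: L×4, U×1.
The number of distinct arrangements is 5!/(4!) = 120/24 = 5.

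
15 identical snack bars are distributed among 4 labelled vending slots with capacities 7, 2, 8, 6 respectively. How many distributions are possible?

104

Ignoring the caps, the number of non-negative solutions to x_1+…+x_4 = 15 is C(18,3) = 816.
Subtract solutions that violate a single cap (substitute x_i' = x_i − (cap_i+1)): x_1 ≥ 8 gives C(10,3) = 120; x_2 ≥ 3 gives C(15,3) = 455; x_3 ≥ 9 gives C(9,3) = 84; x_4 ≥ 7 gives C(11,3) = 165. Together 824.
Add back pairs where two caps are both exceeded: 35 + 0 + 1 + 20 + 56 + 0 = 112.
By inclusion–exclusion the count is 816 − 824 + 112 = 104.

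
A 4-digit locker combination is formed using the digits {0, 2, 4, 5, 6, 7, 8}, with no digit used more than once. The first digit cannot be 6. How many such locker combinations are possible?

720

The first digit has 7−1 = 6 choices (anything except 6).
The remaining 3 digits are filled from the other 6 symbols without repetition: 6 × 5 × 4 = 120.
Total: 6 × 120 = 720.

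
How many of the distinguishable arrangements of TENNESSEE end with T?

Fix T in the last position and arrange the remaining 8 letters.
Those 8 letters have E appearing 4 times, N appearing twice, and S appearing twice, giving (8)!/(4!·2!·2!) = 420.

420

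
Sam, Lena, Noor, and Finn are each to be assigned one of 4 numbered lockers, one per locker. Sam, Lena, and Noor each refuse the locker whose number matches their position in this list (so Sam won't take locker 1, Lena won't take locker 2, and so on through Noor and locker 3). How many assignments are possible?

Let Aᵢ (for i ∈ {1, 2, 3}) be the placements that put person i in their forbidden locker. Any j of these fix j positions, leaving (4−j)! ways to fill the rest, and there are C(3,j) ways to pick which j.
By inclusion–exclusion, the number of valid placements is Σ_{j=0}^{3} (−1)^j C(3,j)·(4−j)!.
Computing: 24 − 18 + 6 − 1 = 11.

11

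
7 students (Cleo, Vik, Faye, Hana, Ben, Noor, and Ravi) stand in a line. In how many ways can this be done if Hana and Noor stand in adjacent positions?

Treat {Hana, Noor} as a single unit. There are 6 units to order, and the pair itself can be ordered 2 ways.
So the count is 2·(6)! = 1440.

1440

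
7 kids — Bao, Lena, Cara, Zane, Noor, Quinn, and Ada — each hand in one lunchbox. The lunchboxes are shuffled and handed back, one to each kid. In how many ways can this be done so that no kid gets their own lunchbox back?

Let Aᵢ be the assignments in which kid i gets their own lunchbox. We want the size of the complement of A₁∪…∪A_7.
By inclusion–exclusion this is Σ_{j=0}^{7} (−1)^j C(7,j)·(7−j)!.
Computing: 5040 − 5040 + 2520 − 840 + 210 − 42 + 7 − 1 = 1854.

1854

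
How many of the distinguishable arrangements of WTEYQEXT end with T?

2520

With the last slot taken by T, it remains to arrange the other 7 letters (WEYQEXT).
Those 7 letters have E appearing twice, giving (7)!/(2!) = 2520.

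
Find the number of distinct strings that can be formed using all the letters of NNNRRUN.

105

NNNRRUN has 7 letters with N appearing 4 times and R appearing twice.
So there are 7! / (4!·2!) = 105 distinguishable arrangements.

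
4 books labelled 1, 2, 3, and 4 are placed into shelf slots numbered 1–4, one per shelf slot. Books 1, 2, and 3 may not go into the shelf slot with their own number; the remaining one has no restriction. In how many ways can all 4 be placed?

11

Let Aᵢ (for i ∈ {1, 2, 3}) be the placements that put book i in its forbidden shelf slot. Any j of these fix j positions, leaving (4−j)! ways to fill the rest, and there are C(3,j) ways to pick which j.
By inclusion–exclusion, the number of valid placements is Σ_{j=0}^{3} (−1)^j C(3,j)·(4−j)!.
Computing: 24 − 18 + 6 − 1 = 11.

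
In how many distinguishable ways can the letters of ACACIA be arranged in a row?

Letter multiplicities in ACACIA: A×3, C×2, I×1.
Dividing 6! = 720 by 3!·2! = 12 for the repeated letters gives 60.

60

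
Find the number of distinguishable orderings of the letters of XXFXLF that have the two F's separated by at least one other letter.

Total arrangements of XXFXLF: 6!/(3!·2!) = 60.
If the two F's are adjacent, glue them into one block, leaving 5 items to arrange: (5)!/(3!) = 20 ways.
Subtracting, 60 − 20 = 40 arrangements keep the F's apart.

40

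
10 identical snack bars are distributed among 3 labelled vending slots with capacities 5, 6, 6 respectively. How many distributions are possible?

31

Without the upper bounds there are C(12,2) = 66 ways to split 10 among 3 vending slots.
Subtract solutions that violate a single cap (substitute x_i' = x_i − (cap_i+1)): x_1 ≥ 6 gives C(6,2) = 15; x_2 ≥ 7 gives C(5,2) = 10; x_3 ≥ 7 gives C(5,2) = 10. Together 35.
No two caps can be exceeded simultaneously, so the pair terms are all 0.
By inclusion–exclusion the count is 66 − 35 + 0 = 31.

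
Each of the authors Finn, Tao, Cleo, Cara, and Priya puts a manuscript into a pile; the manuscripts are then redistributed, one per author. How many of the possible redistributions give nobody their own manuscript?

44

This is the derangement count D_5: permutations of 5 items with no fixed point.
By inclusion–exclusion this is Σ_{j=0}^{5} (−1)^j C(5,j)·(5−j)!.
Computing: 120 − 120 + 60 − 20 + 5 − 1 = 44.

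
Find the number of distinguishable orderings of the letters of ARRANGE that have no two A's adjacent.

There are 7!/(2!·2!) = 1260 arrangements of ARRANGE in total.
If the two A's are adjacent, glue them into one block, leaving 6 items to arrange: (6)!/(2!) = 360 ways.
Hence 1260 − 360 = 900.

900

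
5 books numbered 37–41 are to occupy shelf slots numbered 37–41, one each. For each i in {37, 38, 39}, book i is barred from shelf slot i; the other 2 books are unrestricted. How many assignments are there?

Let Aᵢ (for i ∈ {37, 38, 39}) be the placements that put book i in its forbidden shelf slot. Any j of these fix j positions, leaving (5−j)! ways to fill the rest, and there are C(3,j) ways to pick which j.
By inclusion–exclusion, the number of valid placements is Σ_{j=0}^{3} (−1)^j C(3,j)·(5−j)!.
Computing: 120 − 72 + 18 − 2 = 64.

64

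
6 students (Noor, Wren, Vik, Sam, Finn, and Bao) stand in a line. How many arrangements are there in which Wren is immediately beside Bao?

240

Glue Wren and Bao into one block (2 internal orders), leaving 5 units to arrange in a row.
So the count is 2·(5)! = 240.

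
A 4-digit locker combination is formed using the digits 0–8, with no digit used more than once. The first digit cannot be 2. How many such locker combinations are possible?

The first digit has 9−1 = 8 choices (anything except 2).
The remaining 3 digits are filled from the other 8 symbols without repetition: 8 × 7 × 6 = 336.
Total: 8 × 336 = 2688.

2688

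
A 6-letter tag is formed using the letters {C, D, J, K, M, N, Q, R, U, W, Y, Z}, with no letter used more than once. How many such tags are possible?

665280

Choose and order 6 of the 12 symbols: the first letter has 12 options, the next 11, and so on down to 7.
12 × 11 × 10 × 9 × 8 × 7 = 665280.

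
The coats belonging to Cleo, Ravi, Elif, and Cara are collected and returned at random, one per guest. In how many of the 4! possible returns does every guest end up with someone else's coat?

Count assignments avoiding every fixed point. For any j of the 4 guests fixed to their own coat, the other 4−j can be arranged in (4−j)! ways.
By inclusion–exclusion this is Σ_{j=0}^{4} (−1)^j C(4,j)·(4−j)!.
Computing: 24 − 24 + 12 − 4 + 1 = 9.

9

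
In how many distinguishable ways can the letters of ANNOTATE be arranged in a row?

5040

The 8 letters of ANNOTATE have repeats: A appearing twice, N appearing twice, and T appearing twice.
So there are 8! / (2!·2!·2!) = 5040 distinguishable arrangements.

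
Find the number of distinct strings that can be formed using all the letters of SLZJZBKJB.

45360

The 9 letters of SLZJZBKJB have repeats: B appearing twice, J appearing twice, and Z appearing twice.
Dividing 9! = 362880 by 2!·2!·2! = 8 for the repeated letters gives 45360.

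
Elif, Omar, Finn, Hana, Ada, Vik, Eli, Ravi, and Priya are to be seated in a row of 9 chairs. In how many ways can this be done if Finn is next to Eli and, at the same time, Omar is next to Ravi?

Treat {Finn,Eli} as one block (2 orders) and {Omar,Ravi} as another (2 orders).
That leaves 7 units to arrange: 2 × 2 × 7! = 4 × 5040 = 20160.

20160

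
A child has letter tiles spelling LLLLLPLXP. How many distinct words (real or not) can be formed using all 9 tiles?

Letter multiplicities in LLLLLPLXP: L×6, P×2, X×1.
So there are 9! / (6!·2!) = 252 distinguishable arrangements.

252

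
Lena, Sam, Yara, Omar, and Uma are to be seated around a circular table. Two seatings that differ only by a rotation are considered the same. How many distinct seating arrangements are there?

24

Around a circle, 5 distinct people have 5!/5 = (4)! = 24 rotationally distinct seatings.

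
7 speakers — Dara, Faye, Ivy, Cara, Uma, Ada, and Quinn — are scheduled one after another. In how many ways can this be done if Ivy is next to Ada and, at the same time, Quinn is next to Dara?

Treat {Ivy,Ada} as one block (2 orders) and {Quinn,Dara} as another (2 orders).
That leaves 5 units to arrange: 2 × 2 × 5! = 4 × 120 = 480.

480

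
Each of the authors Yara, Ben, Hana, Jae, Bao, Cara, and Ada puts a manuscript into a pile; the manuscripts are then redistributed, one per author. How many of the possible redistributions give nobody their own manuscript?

1854

Let Aᵢ be the assignments in which author i gets their own manuscript. We want the size of the complement of A₁∪…∪A_7.
By inclusion–exclusion this is Σ_{j=0}^{7} (−1)^j C(7,j)·(7−j)!.
Computing: 5040 − 5040 + 2520 − 840 + 210 − 42 + 7 − 1 = 1854.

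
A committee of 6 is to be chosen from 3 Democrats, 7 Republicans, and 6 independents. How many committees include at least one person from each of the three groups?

Total 6-person selections from all 16: C(16,6) = 8008.
Selections missing a whole group: no Democrats → C(13,6) = 1716; no Republicans → C(9,6) = 84; no independents → C(10,6) = 210.
Add back selections omitting two groups (i.e. drawn from a single group): C(3,6) + C(7,6) + C(6,6) = 8.
By inclusion–exclusion: 8008 − 2010 + 8 = 6006.

6006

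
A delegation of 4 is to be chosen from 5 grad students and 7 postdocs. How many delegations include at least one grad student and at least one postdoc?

Unrestricted: C(12,4) = 495 ways to pick any 4 of the 12.
Subtract selections that omit an entire group: no grad students → C(7,4) = 35; no postdocs → C(5,4) = 5.
Both groups omitted at once is impossible, so 495 − 40 = 455.

455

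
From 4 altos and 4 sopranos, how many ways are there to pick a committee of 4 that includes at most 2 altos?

Split by how many altos are chosen (0 through 2).
Sum: C(4,0)·C(4,4) + C(4,1)·C(4,3) + C(4,2)·C(4,2) = 1 + 16 + 36 = 53.

53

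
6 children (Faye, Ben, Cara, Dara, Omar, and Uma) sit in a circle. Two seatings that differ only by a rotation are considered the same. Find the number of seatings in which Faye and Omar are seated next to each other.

48

Glue Faye and Omar into a block (2 internal orders). Seating 5 units around a circle gives (4)! arrangements.
So 2 × (4)! = 2 × 24 = 48.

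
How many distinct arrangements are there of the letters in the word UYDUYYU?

UYDUYYU has 7 letters with U appearing 3 times and Y appearing 3 times.
The number of distinct arrangements is 7!/(3!·3!) = 5040/36 = 140.

140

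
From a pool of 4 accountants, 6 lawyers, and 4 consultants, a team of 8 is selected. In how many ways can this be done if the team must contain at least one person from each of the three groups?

With no constraint there are C(14,8) = 3003 possible selections.
Subtract selections that omit an entire group: no accountants → C(10,8) = 45; no lawyers → C(8,8) = 1; no consultants → C(10,8) = 45.
Add back selections omitting two groups (i.e. drawn from a single group): C(4,8) + C(6,8) + C(4,8) = 0.
By inclusion–exclusion: 3003 − 91 + 0 = 2912.

2912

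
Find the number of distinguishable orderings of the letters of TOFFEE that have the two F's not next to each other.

Total arrangements of TOFFEE: 6!/(2!·2!) = 180.
If the two F's are adjacent, glue them into one block, leaving 5 items to arrange: (5)!/(2!) = 60 ways.
Hence 180 − 60 = 120.

120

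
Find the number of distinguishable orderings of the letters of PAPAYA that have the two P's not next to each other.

40

Total arrangements of PAPAYA: 6!/(3!·2!) = 60.
Arrangements with the P's together: treat PP as one letter, giving (5)!/(3!) = 20.
Hence 60 − 20 = 40.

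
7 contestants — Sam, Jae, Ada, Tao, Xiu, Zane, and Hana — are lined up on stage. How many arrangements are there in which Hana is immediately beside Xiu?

1440

Treat {Hana, Xiu} as a single unit. There are 6 units to order, and the pair itself can be ordered 2 ways.
So the count is 2·(6)! = 1440.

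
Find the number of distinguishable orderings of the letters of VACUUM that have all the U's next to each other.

120

Treat the 2 copies of U as a single block. The multiset to arrange is then {UU, A, C, M, V}, 5 items in all.
All 5 items are distinct, so there are (5)! = 120 arrangements.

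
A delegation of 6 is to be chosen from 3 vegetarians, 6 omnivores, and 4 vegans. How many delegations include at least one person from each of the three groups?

1416

Unrestricted: C(13,6) = 1716 ways to pick any 6 of the 13.
Subtract selections that omit an entire group: no vegetarians → C(10,6) = 210; no omnivores → C(7,6) = 7; no vegans → C(9,6) = 84.
Add back selections omitting two groups (i.e. drawn from a single group): C(3,6) + C(6,6) + C(4,6) = 1.
By inclusion–exclusion: 1716 − 301 + 1 = 1416.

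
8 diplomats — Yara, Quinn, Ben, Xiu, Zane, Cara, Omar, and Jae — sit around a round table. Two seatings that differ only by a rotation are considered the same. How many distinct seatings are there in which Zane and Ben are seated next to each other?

1440

Treat {Zane, Ben} as one unit (2 internal orders) and seat the resulting 7 units around the table: (6)! circular arrangements.
So 2 × (6)! = 2 × 720 = 1440.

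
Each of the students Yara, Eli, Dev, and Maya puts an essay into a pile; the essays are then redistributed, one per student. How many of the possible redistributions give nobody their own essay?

This is the derangement count D_4: permutations of 4 items with no fixed point.
By inclusion–exclusion this is Σ_{j=0}^{4} (−1)^j C(4,j)·(4−j)!.
Computing: 24 − 24 + 12 − 4 + 1 = 9.

9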